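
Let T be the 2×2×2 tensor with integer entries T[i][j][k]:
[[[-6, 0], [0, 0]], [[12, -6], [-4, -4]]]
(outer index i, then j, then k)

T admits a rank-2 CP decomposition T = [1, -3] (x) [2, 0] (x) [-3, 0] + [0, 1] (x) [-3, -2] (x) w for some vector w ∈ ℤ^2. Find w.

w = [2, 2]

Subtract the known terms from T to get the rank-1 residual R = [0, 1] (x) [-3, -2] (x) w, so R[i,j,k] = a[i]·b[j]·w[k]. Pick indices with nonzero a[1]·b[0] = (1)·(-3) = -3. Only the fibre through (1,0,·) is needed: R[1,0,:] = T[1,0,:] − Σₗ aₗ[1]bₗ[0]cₗ = [12, -6] − (-3)·(2)·[-3, 0] = [-6, -6]. Then w[k] = R[1,0,k] / -3 for each k, giving w = [-6, -6] / -3 = [2, 2].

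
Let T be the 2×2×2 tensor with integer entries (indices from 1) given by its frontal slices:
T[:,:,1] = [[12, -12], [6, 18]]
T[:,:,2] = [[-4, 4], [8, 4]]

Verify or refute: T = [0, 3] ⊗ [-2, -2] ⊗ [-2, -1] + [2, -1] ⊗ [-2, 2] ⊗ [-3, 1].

Yes

Reconstruct entrywise from the claimed factors. For example, T[1,2,2] = 4 and Σₗ aₗ[1]bₗ[2]cₗ[2] = (0)·(-2)·(-1) + (2)·(2)·(1) = 4; checking all 8 entries, every one matches. The claim holds.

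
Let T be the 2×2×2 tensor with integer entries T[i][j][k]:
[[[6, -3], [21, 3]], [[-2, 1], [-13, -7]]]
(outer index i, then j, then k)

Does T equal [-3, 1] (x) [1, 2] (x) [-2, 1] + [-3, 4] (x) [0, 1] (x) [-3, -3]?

Reconstruct entry (1,1,0) from the claimed factors: Σₗ aₗ[1]bₗ[1]cₗ[0] = (1)·(2)·(-2) + (4)·(1)·(-3) = -16, but T[1,1,0] = -13. The claim is false.

No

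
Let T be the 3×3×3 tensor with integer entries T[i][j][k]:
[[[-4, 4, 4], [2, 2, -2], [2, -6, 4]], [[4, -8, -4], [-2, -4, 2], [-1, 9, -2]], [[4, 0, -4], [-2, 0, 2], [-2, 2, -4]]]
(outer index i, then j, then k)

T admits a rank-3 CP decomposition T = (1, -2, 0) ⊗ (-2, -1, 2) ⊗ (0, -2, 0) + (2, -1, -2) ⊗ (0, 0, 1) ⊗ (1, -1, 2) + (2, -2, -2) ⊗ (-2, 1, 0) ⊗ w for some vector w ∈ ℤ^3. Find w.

w = (1, 0, -1)

Subtract the known terms from T to get the rank-1 residual R = (2, -2, -2) ⊗ (-2, 1, 0) ⊗ w, so R[i,j,k] = a[i]·b[j]·w[k]. Pick indices with nonzero a[0]·b[0] = (2)·(-2) = -4. Only the fibre through (0,0,·) is needed: R[0,0,:] = T[0,0,:] − Σₗ aₗ[0]bₗ[0]cₗ = [-4, 4, 4] − (1)·(-2)·(0, -2, 0) − (2)·(0)·(1, -1, 2) = [-4, 0, 4]. Then w[k] = R[0,0,k] / -4 for each k, giving w = [-4, 0, 4] / -4 = (1, 0, -1).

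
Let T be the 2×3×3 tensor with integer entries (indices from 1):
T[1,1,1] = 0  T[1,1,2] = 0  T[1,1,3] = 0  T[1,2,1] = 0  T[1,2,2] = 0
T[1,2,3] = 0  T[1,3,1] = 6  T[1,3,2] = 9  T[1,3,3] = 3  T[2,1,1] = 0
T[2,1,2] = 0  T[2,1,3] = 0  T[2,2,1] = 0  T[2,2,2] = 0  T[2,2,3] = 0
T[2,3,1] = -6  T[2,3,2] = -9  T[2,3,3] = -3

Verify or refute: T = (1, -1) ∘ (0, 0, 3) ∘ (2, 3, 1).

Reconstruct entrywise from the claimed factors. For example, T[2,2,2] = 0 and Σₗ aₗ[2]bₗ[2]cₗ[2] = (-1)·(0)·(3) = 0; checking all 18 entries, every one matches. The claim holds.

Yes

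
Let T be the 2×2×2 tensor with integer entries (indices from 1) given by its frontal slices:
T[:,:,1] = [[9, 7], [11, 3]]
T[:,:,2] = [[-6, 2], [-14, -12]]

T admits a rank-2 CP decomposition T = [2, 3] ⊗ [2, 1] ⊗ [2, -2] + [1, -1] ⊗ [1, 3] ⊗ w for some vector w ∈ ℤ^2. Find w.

w = [1, 2]

Subtract the known terms from T to get the rank-1 residual R = [1, -1] ⊗ [1, 3] ⊗ w, so R[i,j,k] = a[i]·b[j]·w[k]. Pick indices with nonzero a[1]·b[1] = (1)·(1) = 1. Only the fibre through (1,1,·) is needed: R[1,1,:] = T[1,1,:] − Σₗ aₗ[1]bₗ[1]cₗ = [9, -6] − (2)·(2)·[2, -2] = [1, 2]. Then w[k] = R[1,1,k] / 1 for each k, giving w = [1, 2] / 1 = [1, 2].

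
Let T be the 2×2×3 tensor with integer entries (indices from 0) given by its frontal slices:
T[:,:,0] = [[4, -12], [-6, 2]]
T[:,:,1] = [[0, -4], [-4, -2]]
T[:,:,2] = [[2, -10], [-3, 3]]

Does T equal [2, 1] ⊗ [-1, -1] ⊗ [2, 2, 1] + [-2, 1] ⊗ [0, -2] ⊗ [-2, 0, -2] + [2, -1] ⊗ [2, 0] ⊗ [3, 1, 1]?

No

Reconstruct entry (0,0,0) from the claimed factors: Σₗ aₗ[0]bₗ[0]cₗ[0] = (2)·(-1)·(2) + (-2)·(0)·(-2) + (2)·(2)·(3) = 8, but T[0,0,0] = 4. The claim is false.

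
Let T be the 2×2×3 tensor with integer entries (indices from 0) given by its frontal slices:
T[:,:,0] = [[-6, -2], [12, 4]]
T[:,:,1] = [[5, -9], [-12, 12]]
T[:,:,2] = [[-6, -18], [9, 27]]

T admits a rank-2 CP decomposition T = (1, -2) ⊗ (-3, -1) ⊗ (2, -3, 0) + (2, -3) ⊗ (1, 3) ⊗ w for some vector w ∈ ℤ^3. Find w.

w = (0, -2, -3)

Subtract the known terms from T to get the rank-1 residual R = (2, -3) ⊗ (1, 3) ⊗ w, so R[i,j,k] = a[i]·b[j]·w[k]. Pick indices with nonzero a[0]·b[0] = (2)·(1) = 2. Only the fibre through (0,0,·) is needed: R[0,0,:] = T[0,0,:] − Σₗ aₗ[0]bₗ[0]cₗ = [-6, 5, -6] − (1)·(-3)·(2, -3, 0) = [0, -4, -6]. Then w[k] = R[0,0,k] / 2 for each k, giving w = [0, -4, -6] / 2 = (0, -2, -3).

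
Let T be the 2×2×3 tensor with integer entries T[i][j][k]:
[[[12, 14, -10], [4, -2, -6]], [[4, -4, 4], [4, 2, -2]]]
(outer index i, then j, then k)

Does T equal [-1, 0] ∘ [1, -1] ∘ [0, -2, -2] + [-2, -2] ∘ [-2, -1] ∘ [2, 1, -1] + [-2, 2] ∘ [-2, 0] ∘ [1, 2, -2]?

Reconstruct entry (0,1,1) from the claimed factors: Σₗ aₗ[0]bₗ[1]cₗ[1] = (-1)·(-1)·(-2) + (-2)·(-1)·(1) + (-2)·(0)·(2) = 0, but T[0,1,1] = -2. The claim is false.

No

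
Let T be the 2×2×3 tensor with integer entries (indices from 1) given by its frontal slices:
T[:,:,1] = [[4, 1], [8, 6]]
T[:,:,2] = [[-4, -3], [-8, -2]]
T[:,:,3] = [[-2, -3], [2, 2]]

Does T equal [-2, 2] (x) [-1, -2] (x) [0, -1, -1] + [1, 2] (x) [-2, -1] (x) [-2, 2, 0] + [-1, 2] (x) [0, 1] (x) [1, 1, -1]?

Reconstruct entry (1,1,2) from the claimed factors: Σₗ aₗ[1]bₗ[1]cₗ[2] = (-2)·(-1)·(-1) + (1)·(-2)·(2) + (-1)·(0)·(1) = -6, but T[1,1,2] = -4. The claim is false.

No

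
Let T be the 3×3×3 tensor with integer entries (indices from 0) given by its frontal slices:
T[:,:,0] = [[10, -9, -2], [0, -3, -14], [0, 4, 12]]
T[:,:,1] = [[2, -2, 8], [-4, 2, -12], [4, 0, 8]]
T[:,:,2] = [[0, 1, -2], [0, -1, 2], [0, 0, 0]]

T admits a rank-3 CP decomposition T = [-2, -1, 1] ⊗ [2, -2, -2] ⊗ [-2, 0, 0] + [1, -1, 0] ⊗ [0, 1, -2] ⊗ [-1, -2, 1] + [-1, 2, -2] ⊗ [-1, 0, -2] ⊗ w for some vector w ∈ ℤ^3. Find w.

w = [2, 2, 0]

Subtract the known terms from T to get the rank-1 residual R = [-1, 2, -2] ⊗ [-1, 0, -2] ⊗ w, so R[i,j,k] = a[i]·b[j]·w[k]. Pick indices with nonzero a[0]·b[0] = (-1)·(-1) = 1. Only the fibre through (0,0,·) is needed: R[0,0,:] = T[0,0,:] − Σₗ aₗ[0]bₗ[0]cₗ = [10, 2, 0] − (-2)·(2)·[-2, 0, 0] − (1)·(0)·[-1, -2, 1] = [2, 2, 0]. Then w[k] = R[0,0,k] / 1 for each k, giving w = [2, 2, 0] / 1 = [2, 2, 0].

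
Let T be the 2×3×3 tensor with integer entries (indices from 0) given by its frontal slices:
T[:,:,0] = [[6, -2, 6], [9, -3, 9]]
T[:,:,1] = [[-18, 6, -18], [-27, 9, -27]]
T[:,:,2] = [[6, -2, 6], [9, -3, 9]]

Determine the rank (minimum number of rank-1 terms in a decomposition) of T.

1

Lower bound: T ≠ 0 (e.g. T[0,0,0] = 6), so rank(T) ≥ 1.
Upper bound: the mode-1 fibre T[:,0,0] = [6, 9] gives a = [2, 3] (primitive direction); the mode-2 fibre T[0,:,0] = [6, -2, 6] gives b = [3, -1, 3]; then c[k] = T[0,0,k] / (a[0]·b[0]) = [6, -18, 6] / 6 = [1, -3, 1].
Expanding [2, 3] ⊗ [3, -1, 3] ⊗ [1, -3, 1] reproduces all 18 entries of T, so T = [2, 3] ⊗ [3, -1, 3] ⊗ [1, -3, 1] and rank(T) ≤ 1.
These bounds meet, so rank(T) = 1.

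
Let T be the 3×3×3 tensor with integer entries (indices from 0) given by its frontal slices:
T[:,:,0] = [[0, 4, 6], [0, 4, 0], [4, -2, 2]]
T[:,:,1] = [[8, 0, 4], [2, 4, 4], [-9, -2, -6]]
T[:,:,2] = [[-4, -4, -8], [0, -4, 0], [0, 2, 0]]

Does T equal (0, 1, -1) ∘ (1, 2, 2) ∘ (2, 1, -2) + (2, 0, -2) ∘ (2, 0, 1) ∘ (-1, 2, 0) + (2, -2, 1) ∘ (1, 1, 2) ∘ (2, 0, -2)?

No

Reconstruct entry (1,0,0) from the claimed factors: Σₗ aₗ[1]bₗ[0]cₗ[0] = (1)·(1)·(2) + (0)·(2)·(-1) + (-2)·(1)·(2) = -2, but T[1,0,0] = 0. The claim is false.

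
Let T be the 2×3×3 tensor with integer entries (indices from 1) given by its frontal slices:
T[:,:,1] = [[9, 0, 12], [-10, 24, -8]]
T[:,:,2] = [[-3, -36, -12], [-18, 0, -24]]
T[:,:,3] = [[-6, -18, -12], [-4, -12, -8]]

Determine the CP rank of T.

Lower bound: the mode-3 unfolding of T (rows indexed by k, columns by (i,j) = (1,1), (1,2), (1,3), (2,1), (2,2), (2,3)) is [[9, 0, 12, -10, 24, -8], [-3, -36, -12, -18, 0, -24], [-6, -18, -12, -4, -12, -8]].
There the 2×2 minor on rows k ∈ {1, 2}, columns (i,j) ∈ {(1,1), (1,2)} is det [[9, 0], [-3, -36]] = -324 ≠ 0, so this unfolding has rank ≥ 2; CP rank is at least every unfolding rank, so rank(T) ≥ 2. (Flattening ranks never certify an upper bound on CP rank; for that we must actually write T with 2 rank-1 terms.)
Upper bound — finding two terms. Write S_k = T[:,:,k] for the frontal slices: S₁ = [[9, 0, 12], [-10, 24, -8]], S₂ = [[-3, -36, -12], [-18, 0, -24]], S₃ = [[-6, -18, -12], [-4, -12, -8]].
If T = a₁ (x) b₁ (x) c₁ + a₂ (x) b₂ (x) c₂ then each S_k = c₁[k]·a₁b₁ᵀ + c₂[k]·a₂b₂ᵀ. S₁ and S₂ are linearly independent, so a₁b₁ᵀ and a₂b₂ᵀ must span the same plane of matrices: they are the rank-1 matrices of the form x·S₁ + y·S₂.
The 2×2 minor of x·S₁ + y·S₂ on rows {1,2}, columns {1,2} is 216·x² − 432·xy − 648·y² = 216·(x − 3·y)(x + y), vanishing at (x:y) = (3:1) and (1:-1).
M₁ = 3·S₁ + S₂ = [[24, -36, 24], [-48, 72, -48]] = 12·[1, -2][2, -3, 2]ᵀ and M₂ = S₁ − S₂ = [[12, 36, 24], [8, 24, 16]] = 4·[3, 2][1, 3, 2]ᵀ, so take a₁ = [1, -2], b₁ = [2, -3, 2], a₂ = [3, 2], b₂ = [1, 3, 2].
Each slice is an integer combination of E₁ = a₁b₁ᵀ and E₂ = a₂b₂ᵀ: S₁ = 3·E₁ + E₂, S₂ = 3·E₁ − 3·E₂, S₃ = −2·E₂; reading off coefficients, c₁ = [3, 3, 0] and c₂ = [1, -3, -2].
Hence T = [1, -2] (x) [2, -3, 2] (x) [3, 3, 0] + [3, 2] (x) [1, 3, 2] (x) [1, -3, -2], so rank(T) ≤ 2.
These bounds meet, so rank(T) = 2.
Check entry T[1,2,3] = -18: (1)·(-3)·(0) + (3)·(3)·(-2) = -18.

2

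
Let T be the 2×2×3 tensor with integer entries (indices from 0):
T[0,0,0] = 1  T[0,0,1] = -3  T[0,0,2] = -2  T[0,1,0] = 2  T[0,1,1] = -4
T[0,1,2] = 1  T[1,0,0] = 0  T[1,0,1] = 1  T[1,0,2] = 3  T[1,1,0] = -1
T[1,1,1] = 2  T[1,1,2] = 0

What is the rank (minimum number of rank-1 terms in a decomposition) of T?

Lower bound: the mode-3 unfolding of T (rows indexed by k, columns by (i,j) = (0,0), (0,1), (1,0), (1,1)) is [[1, 2, 0, -1], [-3, -4, 1, 2], [-2, 1, 3, 0]].
There the 3×3 minor on rows k ∈ {0, 1, 2}, columns (i,j) ∈ {(0,0), (0,1), (1,0)} is det [[1, 2, 0], [-3, -4, 1], [-2, 1, 3]] = 1 ≠ 0, so this unfolding has rank ≥ 3; CP rank is at least every unfolding rank, so rank(T) ≥ 3. (Unfolding ranks only ever bound the CP rank from below — rank(T) can be strictly larger than all of them — so the matching upper bound has to come from an explicit 3-term decomposition.)
Upper bound: T is a sum of 3 rank-1 terms, T = (1, -1) (x) (1, 0) (x) (-1, 1, -2) + (1, -1) (x) (2, 1) (x) (0, 0, -1) + (2, -1) (x) (1, 1) (x) (1, -2, 1) (written with every a and b primitive with positive leading entry and the scale carried by c; CP decompositions are not unique, and this one is verified by expanding entrywise), so rank(T) ≤ 3.
These bounds meet, so rank(T) = 3.

3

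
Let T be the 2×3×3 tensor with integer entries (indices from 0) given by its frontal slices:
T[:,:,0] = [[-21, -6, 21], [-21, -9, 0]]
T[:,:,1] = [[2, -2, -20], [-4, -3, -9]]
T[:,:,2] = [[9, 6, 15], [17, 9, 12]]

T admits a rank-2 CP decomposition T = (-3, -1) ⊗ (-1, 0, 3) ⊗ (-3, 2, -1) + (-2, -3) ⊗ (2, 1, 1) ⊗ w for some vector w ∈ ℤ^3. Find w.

Subtract the known terms from T to get the rank-1 residual R = (-2, -3) ⊗ (2, 1, 1) ⊗ w, so R[i,j,k] = a[i]·b[j]·w[k]. Pick indices with nonzero a[0]·b[0] = (-2)·(2) = -4. Only the fibre through (0,0,·) is needed: R[0,0,:] = T[0,0,:] − Σₗ aₗ[0]bₗ[0]cₗ = [-21, 2, 9] − (-3)·(-1)·(-3, 2, -1) = [-12, -4, 12]. Then w[k] = R[0,0,k] / -4 for each k, giving w = [-12, -4, 12] / -4 = (3, 1, -3).

w = (3, 1, -3)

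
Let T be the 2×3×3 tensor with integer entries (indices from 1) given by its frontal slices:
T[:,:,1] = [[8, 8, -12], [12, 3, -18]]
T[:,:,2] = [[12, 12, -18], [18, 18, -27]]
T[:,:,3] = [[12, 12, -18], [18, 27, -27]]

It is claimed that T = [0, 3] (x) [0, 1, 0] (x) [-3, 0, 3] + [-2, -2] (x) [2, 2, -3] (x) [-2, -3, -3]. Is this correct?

Reconstruct entry (2,1,1) from the claimed factors: Σₗ aₗ[2]bₗ[1]cₗ[1] = (3)·(0)·(-3) + (-2)·(2)·(-2) = 8, but T[2,1,1] = 12. The claim is false.

No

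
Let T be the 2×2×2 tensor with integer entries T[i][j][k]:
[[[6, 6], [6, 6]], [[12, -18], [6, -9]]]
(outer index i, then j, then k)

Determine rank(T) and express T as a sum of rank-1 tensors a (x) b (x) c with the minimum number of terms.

rank(T) = 2

Lower bound: the mode-1 unfolding of T (rows indexed by i, columns by (j,k) = (0,0), (0,1), (1,0), (1,1)) is [[6, 6, 6, 6], [12, -18, 6, -9]].
There the 2×2 minor on rows i ∈ {0, 1}, columns (j,k) ∈ {(0,0), (0,1)} is det [[6, 6], [12, -18]] = -180 ≠ 0, so this unfolding has rank ≥ 2; CP rank is at least every unfolding rank, so rank(T) ≥ 2. (Unfolding ranks only ever bound the CP rank from below — rank(T) can be strictly larger than all of them — so the matching upper bound has to come from an explicit 2-term decomposition.)
Upper bound — finding two terms. Write S_k = T[:,:,k] for the frontal slices: S₀ = [[6, 6], [12, 6]], S₁ = [[6, 6], [-18, -9]].
If T = a₁ (x) b₁ (x) c₁ + a₂ (x) b₂ (x) c₂ then each S_k = c₁[k]·a₁b₁ᵀ + c₂[k]·a₂b₂ᵀ. S₀ and S₁ are linearly independent, so a₁b₁ᵀ and a₂b₂ᵀ must span the same plane of matrices: they are the rank-1 matrices of the form x·S₀ + y·S₁.
det(x·S₀ + y·S₁) is −36·x² + 18·xy + 54·y² = (-18)·(2·x − 3·y)(x + y), vanishing at (x:y) = (3:2) and (1:-1).
M₁ = 3·S₀ + 2·S₁ = [[30, 30], [0, 0]] = 30·[1, 0][1, 1]ᵀ and M₂ = S₀ − S₁ = [[0, 0], [30, 15]] = 15·[0, 1][2, 1]ᵀ, so take a₁ = [1, 0], b₁ = [1, 1], a₂ = [0, 1], b₂ = [2, 1].
Each slice is an integer combination of E₁ = a₁b₁ᵀ and E₂ = a₂b₂ᵀ: S₀ = 6·E₁ + 6·E₂, S₁ = 6·E₁ − 9·E₂; reading off coefficients, c₁ = [6, 6] and c₂ = [6, -9].
Hence T = [1, 0] (x) [1, 1] (x) [6, 6] + [0, 1] (x) [2, 1] (x) [6, -9], so rank(T) ≤ 2.
These bounds meet, so rank(T) = 2.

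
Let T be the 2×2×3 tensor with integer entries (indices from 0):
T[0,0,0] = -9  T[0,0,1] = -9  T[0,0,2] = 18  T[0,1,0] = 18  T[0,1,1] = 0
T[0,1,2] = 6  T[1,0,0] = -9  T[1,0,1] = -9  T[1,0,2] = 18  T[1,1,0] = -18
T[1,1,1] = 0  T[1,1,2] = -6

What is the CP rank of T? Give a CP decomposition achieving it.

Lower bound: in the mode-1 unfolding of T (rows indexed by i, columns by (j,k)) the 2×2 minor on rows i ∈ {0, 1}, columns (j,k) ∈ {(0,0), (1,0)} is det [[-9, 18], [-9, -18]] = 324 ≠ 0, so that unfolding has rank ≥ 2 and hence rank(T) ≥ 2 (CP rank is at least every unfolding rank, though it can be larger).
Upper bound: with S_k = T[:,:,k], the two rank-1 terms a₁b₁ᵀ, a₂b₂ᵀ are the rank-1 members of the pencil x·S₀ + y·S₁.
det(x·S₀ + y·S₁) is 324·x² + 324·xy = 324·(x + y)(x), vanishing at (x:y) = (1:-1) and (0:1).
M₁ = S₀ − S₁ = [[0, 18], [0, -18]] = 18·[1, -1][0, 1]ᵀ and M₂ = S₁ = [[-9, 0], [-9, 0]] = (-9)·[1, 1][1, 0]ᵀ, so take a₁ = [1, -1], b₁ = [0, 1], a₂ = [1, 1], b₂ = [1, 0].
Each slice is an integer combination of E₁ = a₁b₁ᵀ and E₂ = a₂b₂ᵀ: S₀ = 18·E₁ − 9·E₂, S₁ = −9·E₂, S₂ = 6·E₁ + 18·E₂; reading off coefficients, c₁ = [18, 0, 6] and c₂ = [-9, -9, 18].
Hence T = [1, -1] ⊗ [0, 1] ⊗ [18, 0, 6] + [1, 1] ⊗ [1, 0] ⊗ [-9, -9, 18], so rank(T) ≤ 2.
These bounds meet, so rank(T) = 2.

rank(T) = 2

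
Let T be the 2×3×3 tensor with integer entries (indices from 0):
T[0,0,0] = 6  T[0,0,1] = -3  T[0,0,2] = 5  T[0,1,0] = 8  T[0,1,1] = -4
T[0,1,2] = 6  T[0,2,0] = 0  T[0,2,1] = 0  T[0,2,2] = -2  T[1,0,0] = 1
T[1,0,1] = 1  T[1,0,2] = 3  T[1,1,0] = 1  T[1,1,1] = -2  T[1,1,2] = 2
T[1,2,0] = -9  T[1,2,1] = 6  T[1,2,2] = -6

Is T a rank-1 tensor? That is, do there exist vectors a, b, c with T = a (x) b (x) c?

No

The mode-3 unfolding of T (rows indexed by k, columns by (i,j) = (0,0), (0,1), (0,2), (1,0), (1,1), (1,2)) is [[6, 8, 0, 1, 1, -9], [-3, -4, 0, 1, -2, 6], [5, 6, -2, 3, 2, -6]].
There the 3×3 minor on rows k ∈ {0, 1, 2}, columns (i,j) ∈ {(0,0), (0,1), (1,0)} is det [[6, 8, 1], [-3, -4, 1], [5, 6, 3]] = 6 ≠ 0, so this unfolding has rank ≥ 3; CP rank is at least every unfolding rank, so rank(T) ≥ 3.
In particular rank(T) ≥ 3 > 1, so T is not rank-1.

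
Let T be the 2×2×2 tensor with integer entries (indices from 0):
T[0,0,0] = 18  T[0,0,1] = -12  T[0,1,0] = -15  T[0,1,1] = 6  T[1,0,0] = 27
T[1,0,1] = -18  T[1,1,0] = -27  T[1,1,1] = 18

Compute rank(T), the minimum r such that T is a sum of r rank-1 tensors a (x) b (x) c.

2

Lower bound: the mode-3 unfolding of T (rows indexed by k, columns by (i,j) = (0,0), (0,1), (1,0), (1,1)) is [[18, -15, 27, -27], [-12, 6, -18, 18]].
There the 2×2 minor on rows k ∈ {0, 1}, columns (i,j) ∈ {(0,0), (0,1)} is det [[18, -15], [-12, 6]] = -72 ≠ 0, so this unfolding has rank ≥ 2; CP rank is at least every unfolding rank, so rank(T) ≥ 2. (Unfolding ranks only ever bound the CP rank from below — rank(T) can be strictly larger than all of them — so the matching upper bound has to come from an explicit 2-term decomposition.)
Upper bound — finding two terms. Write S_k = T[:,:,k] for the frontal slices: S₀ = [[18, -15], [27, -27]], S₁ = [[-12, 6], [-18, 18]].
If T = a₁ (x) b₁ (x) c₁ + a₂ (x) b₂ (x) c₂ then each S_k = c₁[k]·a₁b₁ᵀ + c₂[k]·a₂b₂ᵀ. S₀ and S₁ are linearly independent, so a₁b₁ᵀ and a₂b₂ᵀ must span the same plane of matrices: they are the rank-1 matrices of the form x·S₀ + y·S₁.
det(x·S₀ + y·S₁) is −81·x² + 216·xy − 108·y² = (-27)·(3·x − 2·y)(x − 2·y), vanishing at (x:y) = (2:3) and (2:1).
M₁ = 2·S₀ + 3·S₁ = [[0, -12], [0, 0]] = (-12)·[1, 0][0, 1]ᵀ and M₂ = 2·S₀ + S₁ = [[24, -24], [36, -36]] = 12·[2, 3][1, -1]ᵀ, so take a₁ = [1, 0], b₁ = [0, 1], a₂ = [2, 3], b₂ = [1, -1].
Each slice is an integer combination of E₁ = a₁b₁ᵀ and E₂ = a₂b₂ᵀ: S₀ = 3·E₁ + 9·E₂, S₁ = −6·E₁ − 6·E₂; reading off coefficients, c₁ = [3, -6] and c₂ = [9, -6].
Hence T = [1, 0] (x) [0, 1] (x) [3, -6] + [2, 3] (x) [1, -1] (x) [9, -6], so rank(T) ≤ 2.
These bounds meet, so rank(T) = 2.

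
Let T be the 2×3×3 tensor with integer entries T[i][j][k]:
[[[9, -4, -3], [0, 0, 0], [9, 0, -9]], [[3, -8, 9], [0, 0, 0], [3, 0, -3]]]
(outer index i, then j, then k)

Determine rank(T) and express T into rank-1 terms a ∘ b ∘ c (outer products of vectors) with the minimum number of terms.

Lower bound: in the mode-2 unfolding of T (rows indexed by j, columns by (i,k)) the 2×2 minor on rows j ∈ {0, 2}, columns (i,k) ∈ {(0,0), (0,1)} is det [[9, -4], [9, 0]] = 36 ≠ 0, so that unfolding has rank ≥ 2 and hence rank(T) ≥ 2 (CP rank is at least every unfolding rank, though it can be larger).
Upper bound: with S_k = T[:,:,k], the two rank-1 terms a₁b₁ᵀ, a₂b₂ᵀ are the rank-1 members of the pencil x·S₀ + y·S₁.
The 2×2 minor of x·S₀ + y·S₁ on rows {0,1}, columns {0,2} is 60·xy = 60·(y)(x), vanishing at (x:y) = (1:0) and (0:1).
M₁ = S₀ = [[9, 0, 9], [3, 0, 3]] = 3·[3, 1][1, 0, 1]ᵀ and M₂ = S₁ = [[-4, 0, 0], [-8, 0, 0]] = (-4)·[1, 2][1, 0, 0]ᵀ, so take a₁ = [3, 1], b₁ = [1, 0, 1], a₂ = [1, 2], b₂ = [1, 0, 0].
Each slice is an integer combination of E₁ = a₁b₁ᵀ and E₂ = a₂b₂ᵀ: S₀ = 3·E₁, S₁ = −4·E₂, S₂ = −3·E₁ + 6·E₂; reading off coefficients, c₁ = [3, 0, -3] and c₂ = [0, -4, 6].
Hence T = [3, 1] ∘ [1, 0, 1] ∘ [3, 0, -3] + [1, 2] ∘ [1, 0, 0] ∘ [0, -4, 6], so rank(T) ≤ 2.
These bounds meet, so rank(T) = 2.

rank(T) = 2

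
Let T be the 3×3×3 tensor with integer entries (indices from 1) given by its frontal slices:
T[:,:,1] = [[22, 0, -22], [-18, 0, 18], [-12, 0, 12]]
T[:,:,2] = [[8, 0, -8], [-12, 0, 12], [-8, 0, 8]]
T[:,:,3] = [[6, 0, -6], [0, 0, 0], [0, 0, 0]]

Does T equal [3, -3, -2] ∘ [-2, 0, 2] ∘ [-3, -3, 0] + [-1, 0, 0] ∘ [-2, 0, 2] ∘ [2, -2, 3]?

Reconstruct entry (1,1,2) from the claimed factors: Σₗ aₗ[1]bₗ[1]cₗ[2] = (3)·(-2)·(-3) + (-1)·(-2)·(-2) = 14, but T[1,1,2] = 8. The claim is false.

No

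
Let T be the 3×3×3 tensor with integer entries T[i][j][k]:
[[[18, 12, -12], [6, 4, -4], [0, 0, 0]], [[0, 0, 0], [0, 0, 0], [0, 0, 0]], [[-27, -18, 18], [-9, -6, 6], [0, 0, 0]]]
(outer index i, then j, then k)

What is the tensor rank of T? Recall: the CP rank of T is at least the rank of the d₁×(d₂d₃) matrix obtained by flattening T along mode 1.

1

Lower bound: T ≠ 0 (e.g. T[0,0,0] = 18), so rank(T) ≥ 1.
Upper bound: if T = a ⊗ b ⊗ c then every fibre of T is a multiple of the corresponding factor, so read the factors off the fibres through the nonzero entry T[0,0,0] = 18.
The mode-1 fibre T[:,0,0] = [18, 0, -27] gives a = (2, 0, -3) (primitive direction); the mode-2 fibre T[0,:,0] = [18, 6, 0] gives b = (3, 1, 0); then c[k] = T[0,0,k] / (a[0]·b[0]) = [18, 12, -12] / 6 = (3, 2, -2).
Expanding (2, 0, -3) ⊗ (3, 1, 0) ⊗ (3, 2, -2) reproduces all 27 entries of T, so T = (2, 0, -3) ⊗ (3, 1, 0) ⊗ (3, 2, -2) and rank(T) ≤ 1.
These bounds meet, so rank(T) = 1.
Check entry T[2,2,2] = 0: (-3)·(0)·(-2) = 0.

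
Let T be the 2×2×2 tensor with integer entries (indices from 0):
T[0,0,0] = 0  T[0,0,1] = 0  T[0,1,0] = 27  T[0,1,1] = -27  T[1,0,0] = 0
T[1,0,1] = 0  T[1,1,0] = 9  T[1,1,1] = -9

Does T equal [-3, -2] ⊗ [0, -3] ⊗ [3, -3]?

Reconstruct entry (1,1,0) from the claimed factors: Σₗ aₗ[1]bₗ[1]cₗ[0] = (-2)·(-3)·(3) = 18, but T[1,1,0] = 9. The claim is false.

No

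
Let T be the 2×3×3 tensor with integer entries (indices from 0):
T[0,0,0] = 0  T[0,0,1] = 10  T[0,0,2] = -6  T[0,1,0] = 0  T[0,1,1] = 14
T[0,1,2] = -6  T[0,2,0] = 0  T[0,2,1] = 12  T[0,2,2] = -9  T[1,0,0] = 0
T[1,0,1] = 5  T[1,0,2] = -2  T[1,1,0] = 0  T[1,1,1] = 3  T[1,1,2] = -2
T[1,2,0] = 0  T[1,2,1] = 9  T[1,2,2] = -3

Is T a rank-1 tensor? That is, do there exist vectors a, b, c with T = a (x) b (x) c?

The mode-3 unfolding of T (rows indexed by k, columns by (i,j) = (0,0), (0,1), (0,2), (1,0), (1,1), (1,2)) is [[0, 0, 0, 0, 0, 0], [10, 14, 12, 5, 3, 9], [-6, -6, -9, -2, -2, -3]].
There the 2×2 minor on rows k ∈ {1, 2}, columns (i,j) ∈ {(0,0), (0,1)} is det [[10, 14], [-6, -6]] = 24 ≠ 0, so this unfolding has rank ≥ 2; CP rank is at least every unfolding rank, so rank(T) ≥ 2.
In particular rank(T) ≥ 2 > 1, so T is not rank-1.

No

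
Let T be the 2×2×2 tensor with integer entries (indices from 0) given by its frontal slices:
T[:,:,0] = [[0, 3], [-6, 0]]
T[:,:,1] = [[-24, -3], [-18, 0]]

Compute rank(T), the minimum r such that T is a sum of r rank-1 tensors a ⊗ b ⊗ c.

2

Lower bound: the mode-3 unfolding of T (rows indexed by k, columns by (i,j) = (0,0), (0,1), (1,0), (1,1)) is [[0, 3, -6, 0], [-24, -3, -18, 0]].
There the 2×2 minor on rows k ∈ {0, 1}, columns (i,j) ∈ {(0,0), (0,1)} is det [[0, 3], [-24, -3]] = 72 ≠ 0, so this unfolding has rank ≥ 2; CP rank is at least every unfolding rank, so rank(T) ≥ 2. (Flattening ranks never certify an upper bound on CP rank; for that we must actually write T with 2 rank-1 terms.)
Upper bound — finding two terms. Write S_k = T[:,:,k] for the frontal slices: S₀ = [[0, 3], [-6, 0]], S₁ = [[-24, -3], [-18, 0]].
If T = a₁ ⊗ b₁ ⊗ c₁ + a₂ ⊗ b₂ ⊗ c₂ then each S_k = c₁[k]·a₁b₁ᵀ + c₂[k]·a₂b₂ᵀ. S₀ and S₁ are linearly independent, so a₁b₁ᵀ and a₂b₂ᵀ must span the same plane of matrices: they are the rank-1 matrices of the form x·S₀ + y·S₁.
det(x·S₀ + y·S₁) is 18·x² + 36·xy − 54·y² = 18·(x + 3·y)(x − y), vanishing at (x:y) = (3:-1) and (1:1).
M₁ = 3·S₀ − S₁ = [[24, 12], [0, 0]] = 12·(1, 0)(2, 1)ᵀ and M₂ = S₀ + S₁ = [[-24, 0], [-24, 0]] = (-24)·(1, 1)(1, 0)ᵀ, so take a₁ = (1, 0), b₁ = (2, 1), a₂ = (1, 1), b₂ = (1, 0).
Each slice is an integer combination of E₁ = a₁b₁ᵀ and E₂ = a₂b₂ᵀ: S₀ = 3·E₁ − 6·E₂, S₁ = −3·E₁ − 18·E₂; reading off coefficients, c₁ = (3, -3) and c₂ = (-6, -18).
Hence T = (1, 0) ⊗ (2, 1) ⊗ (3, -3) + (1, 1) ⊗ (1, 0) ⊗ (-6, -18), so rank(T) ≤ 2.
These bounds meet, so rank(T) = 2.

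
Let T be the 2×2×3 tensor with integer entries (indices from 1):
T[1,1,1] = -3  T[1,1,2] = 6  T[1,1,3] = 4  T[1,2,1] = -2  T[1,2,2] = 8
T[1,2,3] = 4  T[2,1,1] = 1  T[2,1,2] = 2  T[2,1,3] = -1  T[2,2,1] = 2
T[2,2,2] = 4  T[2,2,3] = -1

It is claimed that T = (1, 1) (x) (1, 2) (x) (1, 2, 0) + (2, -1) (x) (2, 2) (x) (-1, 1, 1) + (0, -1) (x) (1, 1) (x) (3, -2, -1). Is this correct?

No

Reconstruct entry (2,1,1) from the claimed factors: Σₗ aₗ[2]bₗ[1]cₗ[1] = (1)·(1)·(1) + (-1)·(2)·(-1) + (-1)·(1)·(3) = 0, but T[2,1,1] = 1. The claim is false.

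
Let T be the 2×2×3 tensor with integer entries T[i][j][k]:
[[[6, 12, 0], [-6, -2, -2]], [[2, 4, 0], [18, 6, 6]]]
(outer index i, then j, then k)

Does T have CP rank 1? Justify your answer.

The mode-3 unfolding of T (rows indexed by k, columns by (i,j) = (0,0), (0,1), (1,0), (1,1)) is [[6, -6, 2, 18], [12, -2, 4, 6], [0, -2, 0, 6]].
There the 2×2 minor on rows k ∈ {0, 1}, columns (i,j) ∈ {(0,0), (0,1)} is det [[6, -6], [12, -2]] = 60 ≠ 0, so this unfolding has rank ≥ 2; CP rank is at least every unfolding rank, so rank(T) ≥ 2.
In particular rank(T) ≥ 2 > 1, so T is not rank-1.

No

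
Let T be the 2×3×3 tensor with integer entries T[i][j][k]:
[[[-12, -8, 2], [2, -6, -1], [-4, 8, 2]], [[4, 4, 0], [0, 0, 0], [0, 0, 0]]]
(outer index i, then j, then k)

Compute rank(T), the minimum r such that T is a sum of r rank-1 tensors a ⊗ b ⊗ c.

3

Lower bound: the mode-3 unfolding of T (rows indexed by k, columns by (i,j) = (0,0), (0,1), (0,2), (1,0), (1,1), (1,2)) is [[-12, 2, -4, 4, 0, 0], [-8, -6, 8, 4, 0, 0], [2, -1, 2, 0, 0, 0]].
There the 3×3 minor on rows k ∈ {0, 1, 2}, columns (i,j) ∈ {(0,0), (0,1), (0,2)} is det [[-12, 2, -4], [-8, -6, 8], [2, -1, 2]] = 32 ≠ 0, so this unfolding has rank ≥ 3; CP rank is at least every unfolding rank, so rank(T) ≥ 3. (Unfolding ranks only ever bound the CP rank from below — rank(T) can be strictly larger than all of them — so the matching upper bound has to come from an explicit 3-term decomposition.)
Upper bound: T is a sum of 3 rank-1 terms, T = [1, 0] ⊗ [1, 1, -1] ⊗ [0, -4, 0] + [1, 0] ⊗ [2, -1, 2] ⊗ [-2, 2, 1] + [2, -1] ⊗ [1, 0, 0] ⊗ [-4, -4, 0] (one valid choice — decompositions are not unique — normalised so each a, b is primitive with positive first nonzero entry; check it by expanding all entries), so rank(T) ≤ 3.
These bounds meet, so rank(T) = 3.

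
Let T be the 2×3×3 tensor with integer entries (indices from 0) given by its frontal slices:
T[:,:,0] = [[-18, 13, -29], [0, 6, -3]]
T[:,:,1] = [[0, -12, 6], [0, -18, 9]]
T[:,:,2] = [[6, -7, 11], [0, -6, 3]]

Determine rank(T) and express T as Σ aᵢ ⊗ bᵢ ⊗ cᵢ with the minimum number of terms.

Lower bound: the mode-3 unfolding of T (rows indexed by k, columns by (i,j) = (0,0), (0,1), (0,2), (1,0), (1,1), (1,2)) is [[-18, 13, -29, 0, 6, -3], [0, -12, 6, 0, -18, 9], [6, -7, 11, 0, -6, 3]].
There the 2×2 minor on rows k ∈ {0, 1}, columns (i,j) ∈ {(0,0), (0,1)} is det [[-18, 13], [0, -12]] = 216 ≠ 0, so this unfolding has rank ≥ 2; CP rank is at least every unfolding rank, so rank(T) ≥ 2. (This is only a lower bound: in general the CP rank may exceed every unfolding rank, so we still need to exhibit 2 rank-1 terms summing to T.)
Upper bound — finding two terms. Write S_k = T[:,:,k] for the frontal slices: S₀ = [[-18, 13, -29], [0, 6, -3]], S₁ = [[0, -12, 6], [0, -18, 9]], S₂ = [[6, -7, 11], [0, -6, 3]].
If T = a₁ ⊗ b₁ ⊗ c₁ + a₂ ⊗ b₂ ⊗ c₂ then each S_k = c₁[k]·a₁b₁ᵀ + c₂[k]·a₂b₂ᵀ. S₀ and S₁ are linearly independent, so a₁b₁ᵀ and a₂b₂ᵀ must span the same plane of matrices: they are the rank-1 matrices of the form x·S₀ + y·S₁.
The 2×2 minor of x·S₀ + y·S₁ on rows {0,1}, columns {0,1} is −108·x² + 324·xy = (-108)·(x − 3·y)(x), vanishing at (x:y) = (3:1) and (0:1).
M₁ = 3·S₀ + S₁ = [[-54, 27, -81], [0, 0, 0]] = (-27)·(1, 0)(2, -1, 3)ᵀ and M₂ = S₁ = [[0, -12, 6], [0, -18, 9]] = (-3)·(2, 3)(0, 2, -1)ᵀ, so take a₁ = (1, 0), b₁ = (2, -1, 3), a₂ = (2, 3), b₂ = (0, 2, -1).
Each slice is an integer combination of E₁ = a₁b₁ᵀ and E₂ = a₂b₂ᵀ: S₀ = −9·E₁ + E₂, S₁ = −3·E₂, S₂ = 3·E₁ − E₂; reading off coefficients, c₁ = (-9, 0, 3) and c₂ = (1, -3, -1).
Hence T = (1, 0) ⊗ (2, -1, 3) ⊗ (-9, 0, 3) + (2, 3) ⊗ (0, 2, -1) ⊗ (1, -3, -1), so rank(T) ≤ 2.
These bounds meet, so rank(T) = 2.

rank(T) = 2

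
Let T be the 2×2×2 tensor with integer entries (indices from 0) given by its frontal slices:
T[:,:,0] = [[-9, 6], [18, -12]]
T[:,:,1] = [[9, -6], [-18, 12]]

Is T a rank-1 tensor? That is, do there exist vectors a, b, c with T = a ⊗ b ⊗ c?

Yes

If T = a ⊗ b ⊗ c then every fibre of T is a multiple of the corresponding factor, so read the factors off the fibres through the nonzero entry T[0,0,0] = -9.
The mode-1 fibre T[:,0,0] = [-9, 18] gives a = [1, -2] (primitive direction); the mode-2 fibre T[0,:,0] = [-9, 6] gives b = [3, -2]; then c[k] = T[0,0,k] / (a[0]·b[0]) = [-9, 9] / 3 = [-3, 3].
Expanding [1, -2] ⊗ [3, -2] ⊗ [-3, 3] reproduces all 8 entries of T, so T = [1, -2] ⊗ [3, -2] ⊗ [-3, 3] and rank(T) ≤ 1.
Equivalently every frontal slice T[:,:,k] is c[k] times the rank-1 matrix [1, -2] ⊗ [3, -2]. So T has rank 1 (it is nonzero).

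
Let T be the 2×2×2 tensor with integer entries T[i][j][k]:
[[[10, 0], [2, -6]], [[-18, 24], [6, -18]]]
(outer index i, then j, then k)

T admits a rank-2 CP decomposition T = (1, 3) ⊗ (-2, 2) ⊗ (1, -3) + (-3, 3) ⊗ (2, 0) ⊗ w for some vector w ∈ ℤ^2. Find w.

Subtract the known terms from T to get the rank-1 residual R = (-3, 3) ⊗ (2, 0) ⊗ w, so R[i,j,k] = a[i]·b[j]·w[k]. Pick indices with nonzero a[0]·b[0] = (-3)·(2) = -6. Only the fibre through (0,0,·) is needed: R[0,0,:] = T[0,0,:] − Σₗ aₗ[0]bₗ[0]cₗ = [10, 0] − (1)·(-2)·(1, -3) = [12, -6]. Then w[k] = R[0,0,k] / -6 for each k, giving w = [12, -6] / -6 = (-2, 1).

w = (-2, 1)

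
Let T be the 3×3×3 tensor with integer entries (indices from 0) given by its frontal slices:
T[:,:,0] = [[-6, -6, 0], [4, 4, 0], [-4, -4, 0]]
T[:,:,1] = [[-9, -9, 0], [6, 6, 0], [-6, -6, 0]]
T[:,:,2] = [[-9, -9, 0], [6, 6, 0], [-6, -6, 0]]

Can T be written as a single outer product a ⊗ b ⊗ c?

If T = a ⊗ b ⊗ c then every fibre of T is a multiple of the corresponding factor, so read the factors off the fibres through the nonzero entry T[0,0,0] = -6.
The mode-1 fibre T[:,0,0] = [-6, 4, -4] gives a = [3, -2, 2] (primitive direction); the mode-2 fibre T[0,:,0] = [-6, -6, 0] gives b = [1, 1, 0]; then c[k] = T[0,0,k] / (a[0]·b[0]) = [-6, -9, -9] / 3 = [-2, -3, -3].
Expanding [3, -2, 2] ⊗ [1, 1, 0] ⊗ [-2, -3, -3] reproduces all 27 entries of T, so T = [3, -2, 2] ⊗ [1, 1, 0] ⊗ [-2, -3, -3] and rank(T) ≤ 1.
Equivalently every frontal slice T[:,:,k] is c[k] times the rank-1 matrix [3, -2, 2] ⊗ [1, 1, 0]. So T has rank 1 (it is nonzero).

Yes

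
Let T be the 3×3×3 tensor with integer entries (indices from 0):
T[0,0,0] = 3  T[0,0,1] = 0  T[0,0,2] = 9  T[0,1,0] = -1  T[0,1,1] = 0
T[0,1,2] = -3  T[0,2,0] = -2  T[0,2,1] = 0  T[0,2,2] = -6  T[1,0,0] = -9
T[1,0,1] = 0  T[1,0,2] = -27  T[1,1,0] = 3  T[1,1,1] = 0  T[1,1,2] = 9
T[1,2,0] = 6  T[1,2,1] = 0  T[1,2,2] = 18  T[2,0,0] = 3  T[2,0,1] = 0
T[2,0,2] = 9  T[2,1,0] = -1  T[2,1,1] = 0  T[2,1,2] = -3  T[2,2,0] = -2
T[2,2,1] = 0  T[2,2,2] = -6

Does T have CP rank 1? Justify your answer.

If T = a ⊗ b ⊗ c then every fibre of T is a multiple of the corresponding factor, so read the factors off the fibres through the nonzero entry T[0,0,0] = 3.
The mode-1 fibre T[:,0,0] = [3, -9, 3] gives a = (1, -3, 1) (primitive direction); the mode-2 fibre T[0,:,0] = [3, -1, -2] gives b = (3, -1, -2); then c[k] = T[0,0,k] / (a[0]·b[0]) = [3, 0, 9] / 3 = (1, 0, 3).
Expanding (1, -3, 1) ⊗ (3, -1, -2) ⊗ (1, 0, 3) reproduces all 27 entries of T, so T = (1, -3, 1) ⊗ (3, -1, -2) ⊗ (1, 0, 3) and rank(T) ≤ 1.
Equivalently every frontal slice T[:,:,k] is c[k] times the rank-1 matrix (1, -3, 1) ⊗ (3, -1, -2). So T has rank 1 (it is nonzero).

Yes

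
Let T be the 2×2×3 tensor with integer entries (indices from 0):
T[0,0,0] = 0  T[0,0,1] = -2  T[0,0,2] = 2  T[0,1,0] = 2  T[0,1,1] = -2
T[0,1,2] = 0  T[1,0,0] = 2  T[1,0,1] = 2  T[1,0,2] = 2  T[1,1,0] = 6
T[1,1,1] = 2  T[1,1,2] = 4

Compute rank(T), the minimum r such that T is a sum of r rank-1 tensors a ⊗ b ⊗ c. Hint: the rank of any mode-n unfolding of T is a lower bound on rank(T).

Lower bound: the mode-3 unfolding of T (rows indexed by k, columns by (i,j) = (0,0), (0,1), (1,0), (1,1)) is [[0, 2, 2, 6], [-2, -2, 2, 2], [2, 0, 2, 4]].
There the 3×3 minor on rows k ∈ {0, 1, 2}, columns (i,j) ∈ {(0,0), (0,1), (1,0)} is det [[0, 2, 2], [-2, -2, 2], [2, 0, 2]] = 24 ≠ 0, so this unfolding has rank ≥ 3; CP rank is at least every unfolding rank, so rank(T) ≥ 3. (This is only a lower bound: in general the CP rank may exceed every unfolding rank, so we still need to exhibit 3 rank-1 terms summing to T.)
Upper bound: T is a sum of 3 rank-1 terms, T = [1, -1] ⊗ [1, 1] ⊗ [-2, -2, -2] + [1, 0] ⊗ [1, 0] ⊗ [2, 0, 4] + [1, 1] ⊗ [0, 1] ⊗ [4, 0, 2] (written with every a and b primitive with positive leading entry and the scale carried by c; CP decompositions are not unique, and this one is verified by expanding entrywise), so rank(T) ≤ 3.
These bounds meet, so rank(T) = 3.

3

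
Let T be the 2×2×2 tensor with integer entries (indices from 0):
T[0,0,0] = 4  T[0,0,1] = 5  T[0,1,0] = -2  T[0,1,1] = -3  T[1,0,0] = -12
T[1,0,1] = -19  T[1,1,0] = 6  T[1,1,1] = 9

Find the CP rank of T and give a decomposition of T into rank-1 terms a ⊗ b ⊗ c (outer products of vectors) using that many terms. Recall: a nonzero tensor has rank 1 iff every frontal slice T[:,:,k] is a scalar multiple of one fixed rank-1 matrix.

rank(T) = 2

Lower bound: in the mode-1 unfolding of T (rows indexed by i, columns by (j,k)) the 2×2 minor on rows i ∈ {0, 1}, columns (j,k) ∈ {(0,0), (0,1)} is det [[4, 5], [-12, -19]] = -16 ≠ 0, so that unfolding has rank ≥ 2 and hence rank(T) ≥ 2 (CP rank is at least every unfolding rank, though it can be larger).
Upper bound: with S_k = T[:,:,k], the two rank-1 terms a₁b₁ᵀ, a₂b₂ᵀ are the rank-1 members of the pencil x·S₀ + y·S₁.
det(x·S₀ + y·S₁) is −8·xy − 12·y² = (-4)·(2·x + 3·y)(y), vanishing at (x:y) = (3:-2) and (1:0).
M₁ = 3·S₀ − 2·S₁ = [[2, 0], [2, 0]] = 2·[1, 1][1, 0]ᵀ and M₂ = S₀ = [[4, -2], [-12, 6]] = 2·[1, -3][2, -1]ᵀ, so take a₁ = [1, 1], b₁ = [1, 0], a₂ = [1, -3], b₂ = [2, -1].
Each slice is an integer combination of E₁ = a₁b₁ᵀ and E₂ = a₂b₂ᵀ: S₀ = 2·E₂, S₁ = −E₁ + 3·E₂; reading off coefficients, c₁ = [0, -1] and c₂ = [2, 3].
Hence T = [1, 1] ⊗ [1, 0] ⊗ [0, -1] + [1, -3] ⊗ [2, -1] ⊗ [2, 3], so rank(T) ≤ 2.
These bounds meet, so rank(T) = 2.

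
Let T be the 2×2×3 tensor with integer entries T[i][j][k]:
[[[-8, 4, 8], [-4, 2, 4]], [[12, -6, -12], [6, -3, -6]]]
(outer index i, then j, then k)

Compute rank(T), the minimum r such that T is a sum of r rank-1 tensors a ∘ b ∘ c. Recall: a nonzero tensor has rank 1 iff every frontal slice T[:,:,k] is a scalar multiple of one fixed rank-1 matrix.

Lower bound: T ≠ 0 (e.g. T[0,0,0] = -8), so rank(T) ≥ 1.
Upper bound: if T = a ∘ b ∘ c then every fibre of T is a multiple of the corresponding factor, so read the factors off the fibres through the nonzero entry T[0,0,0] = -8.
The mode-1 fibre T[:,0,0] = [-8, 12] gives a = [2, -3] (primitive direction); the mode-2 fibre T[0,:,0] = [-8, -4] gives b = [2, 1]; then c[k] = T[0,0,k] / (a[0]·b[0]) = [-8, 4, 8] / 4 = [-2, 1, 2].
Expanding [2, -3] ∘ [2, 1] ∘ [-2, 1, 2] reproduces all 12 entries of T, so T = [2, -3] ∘ [2, 1] ∘ [-2, 1, 2] and rank(T) ≤ 1.
These bounds meet, so rank(T) = 1.
Check entry T[1,0,0] = 12: (-3)·(2)·(-2) = 12.

1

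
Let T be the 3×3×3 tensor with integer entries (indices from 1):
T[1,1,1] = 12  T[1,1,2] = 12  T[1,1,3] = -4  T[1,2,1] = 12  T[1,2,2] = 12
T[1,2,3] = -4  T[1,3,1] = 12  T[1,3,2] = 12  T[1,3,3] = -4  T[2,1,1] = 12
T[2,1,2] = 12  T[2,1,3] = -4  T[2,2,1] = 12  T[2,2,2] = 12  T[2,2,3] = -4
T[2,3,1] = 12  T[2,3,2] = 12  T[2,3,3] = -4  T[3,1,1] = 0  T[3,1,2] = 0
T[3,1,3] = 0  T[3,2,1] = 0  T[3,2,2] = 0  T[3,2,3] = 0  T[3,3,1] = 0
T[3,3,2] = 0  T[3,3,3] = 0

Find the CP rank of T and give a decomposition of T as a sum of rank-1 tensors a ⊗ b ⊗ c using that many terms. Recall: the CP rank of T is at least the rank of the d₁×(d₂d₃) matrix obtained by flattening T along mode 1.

rank(T) = 1

Lower bound: T ≠ 0 (e.g. T[1,1,1] = 12), so rank(T) ≥ 1.
Upper bound: if T = a ⊗ b ⊗ c then every fibre of T is a multiple of the corresponding factor, so read the factors off the fibres through the nonzero entry T[1,1,1] = 12.
The mode-1 fibre T[:,1,1] = [12, 12, 0] gives a = (1, 1, 0) (primitive direction); the mode-2 fibre T[1,:,1] = [12, 12, 12] gives b = (1, 1, 1); then c[k] = T[1,1,k] / (a[1]·b[1]) = [12, 12, -4] / 1 = (12, 12, -4).
Expanding (1, 1, 0) ⊗ (1, 1, 1) ⊗ (12, 12, -4) reproduces all 27 entries of T, so T = (1, 1, 0) ⊗ (1, 1, 1) ⊗ (12, 12, -4) and rank(T) ≤ 1.
These bounds meet, so rank(T) = 1.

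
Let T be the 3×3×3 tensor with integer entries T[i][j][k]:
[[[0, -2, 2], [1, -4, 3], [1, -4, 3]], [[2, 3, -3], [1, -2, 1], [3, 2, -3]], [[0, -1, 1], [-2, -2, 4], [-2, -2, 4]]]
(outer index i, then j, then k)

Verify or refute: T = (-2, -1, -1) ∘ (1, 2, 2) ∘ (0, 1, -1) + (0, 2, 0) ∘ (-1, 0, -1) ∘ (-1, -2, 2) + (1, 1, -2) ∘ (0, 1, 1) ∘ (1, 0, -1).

Yes

Reconstruct entrywise from the claimed factors. For example, T[0,2,2] = 3 and Σₗ aₗ[0]bₗ[2]cₗ[2] = (-2)·(2)·(-1) + (0)·(-1)·(2) + (1)·(1)·(-1) = 3; checking all 27 entries, every one matches. The claim holds.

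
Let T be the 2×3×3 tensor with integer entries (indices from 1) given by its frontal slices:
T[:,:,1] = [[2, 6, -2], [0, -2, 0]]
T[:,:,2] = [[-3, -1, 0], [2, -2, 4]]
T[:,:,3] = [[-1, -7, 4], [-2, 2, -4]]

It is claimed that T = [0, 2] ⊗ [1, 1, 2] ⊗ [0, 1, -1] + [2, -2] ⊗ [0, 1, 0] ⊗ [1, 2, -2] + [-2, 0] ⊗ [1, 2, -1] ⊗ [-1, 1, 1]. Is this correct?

Reconstruct entry (1,1,2) from the claimed factors: Σₗ aₗ[1]bₗ[1]cₗ[2] = (0)·(1)·(1) + (2)·(0)·(2) + (-2)·(1)·(1) = -2, but T[1,1,2] = -3. The claim is false.

No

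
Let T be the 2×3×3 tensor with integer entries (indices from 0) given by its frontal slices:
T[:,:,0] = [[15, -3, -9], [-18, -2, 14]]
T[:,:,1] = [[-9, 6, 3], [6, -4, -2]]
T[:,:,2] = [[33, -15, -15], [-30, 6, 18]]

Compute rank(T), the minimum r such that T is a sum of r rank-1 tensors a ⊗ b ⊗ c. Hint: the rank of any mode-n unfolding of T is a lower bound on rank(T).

Lower bound: the mode-2 unfolding of T (rows indexed by j, columns by (i,k) = (0,0), (0,1), (0,2), (1,0), (1,1), (1,2)) is [[15, -9, 33, -18, 6, -30], [-3, 6, -15, -2, -4, 6], [-9, 3, -15, 14, -2, 18]].
There the 2×2 minor on rows j ∈ {0, 1}, columns (i,k) ∈ {(0,0), (0,1)} is det [[15, -9], [-3, 6]] = 63 ≠ 0, so this unfolding has rank ≥ 2; CP rank is at least every unfolding rank, so rank(T) ≥ 2. (Flattening ranks never certify an upper bound on CP rank; for that we must actually write T with 2 rank-1 terms.)
Upper bound — finding two terms. Write S_k = T[:,:,k] for the frontal slices: S₀ = [[15, -3, -9], [-18, -2, 14]], S₁ = [[-9, 6, 3], [6, -4, -2]], S₂ = [[33, -15, -15], [-30, 6, 18]].
If T = a₁ ⊗ b₁ ⊗ c₁ + a₂ ⊗ b₂ ⊗ c₂ then each S_k = c₁[k]·a₁b₁ᵀ + c₂[k]·a₂b₂ᵀ. S₀ and S₁ are linearly independent, so a₁b₁ᵀ and a₂b₂ᵀ must span the same plane of matrices: they are the rank-1 matrices of the form x·S₀ + y·S₁.
The 2×2 minor of x·S₀ + y·S₁ on rows {0,1}, columns {0,1} is −84·x² + 84·xy = (-84)·(x − y)(x), vanishing at (x:y) = (1:1) and (0:1).
M₁ = S₀ + S₁ = [[6, 3, -6], [-12, -6, 12]] = 3·(1, -2)(2, 1, -2)ᵀ and M₂ = S₁ = [[-9, 6, 3], [6, -4, -2]] = −(3, -2)(3, -2, -1)ᵀ, so take a₁ = (1, -2), b₁ = (2, 1, -2), a₂ = (3, -2), b₂ = (3, -2, -1).
Each slice is an integer combination of E₁ = a₁b₁ᵀ and E₂ = a₂b₂ᵀ: S₀ = 3·E₁ + E₂, S₁ = −E₂, S₂ = 3·E₁ + 3·E₂; reading off coefficients, c₁ = (3, 0, 3) and c₂ = (1, -1, 3).
Hence T = (1, -2) ⊗ (2, 1, -2) ⊗ (3, 0, 3) + (3, -2) ⊗ (3, -2, -1) ⊗ (1, -1, 3), so rank(T) ≤ 2.
These bounds meet, so rank(T) = 2.

2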